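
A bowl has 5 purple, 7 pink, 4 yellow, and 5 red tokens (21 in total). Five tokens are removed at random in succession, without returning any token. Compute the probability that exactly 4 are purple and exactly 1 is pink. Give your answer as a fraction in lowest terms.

5/2907

Unordered draws without replacement: count favorable combinations over C(21,5).
Favorable = C(5,4) · C(7,1) · C(4,0) · C(5,0) = 35; total = C(21,5) = 20349.
P = 35/20349 = 5/2907 ≈ 0.0017.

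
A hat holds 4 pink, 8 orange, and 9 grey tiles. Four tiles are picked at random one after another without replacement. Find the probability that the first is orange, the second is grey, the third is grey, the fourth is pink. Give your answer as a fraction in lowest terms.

Multiply the conditional probability of each draw in order, without replacement, so each draw removes one from its color and from the total.
P = (8/21) · (9/20) · (8/19) · (4/18) = 32/1995 ≈ 0.0160.

32/1995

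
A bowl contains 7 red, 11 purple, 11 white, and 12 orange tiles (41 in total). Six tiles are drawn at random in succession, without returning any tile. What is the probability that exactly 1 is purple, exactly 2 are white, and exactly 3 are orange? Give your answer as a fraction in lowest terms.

Unordered draws without replacement: count favorable combinations over C(41,6).
Favorable = C(7,0) · C(11,1) · C(11,2) · C(12,3) = 133100; total = C(41,6) = 4496388.
P = 133100/4496388 = 33275/1124097 ≈ 0.0296.

33275/1124097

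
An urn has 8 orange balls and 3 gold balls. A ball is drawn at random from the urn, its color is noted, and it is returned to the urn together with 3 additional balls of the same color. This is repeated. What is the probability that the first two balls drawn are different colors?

Either gold then orange, or orange then gold; after the first draw the total is 14.
P = (3/11)·(8/14) + (8/11)·(3/14) = 24/77 ≈ 0.3117.

24/77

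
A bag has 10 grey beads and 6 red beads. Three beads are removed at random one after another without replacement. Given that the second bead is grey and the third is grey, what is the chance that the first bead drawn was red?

P(first=red and the second bead is grey and the third is grey) = (6/16)·(10/15)·(9/14) = 9/56.
P(E) = Σ over first color = 3/14 + 9/56 = 3/8.
By Bayes, P(first=red | E) = 9/56 / 3/8 = 3/7 ≈ 0.4286.

3/7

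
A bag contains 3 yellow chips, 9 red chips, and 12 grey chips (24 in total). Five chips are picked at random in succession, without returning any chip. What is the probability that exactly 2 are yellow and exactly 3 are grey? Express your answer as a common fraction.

Unordered draws without replacement: count favorable combinations over C(24,5).
Favorable = C(3,2) · C(9,0) · C(12,3) = 660; total = C(24,5) = 42504.
P = 660/42504 = 5/322 ≈ 0.0155.

5/322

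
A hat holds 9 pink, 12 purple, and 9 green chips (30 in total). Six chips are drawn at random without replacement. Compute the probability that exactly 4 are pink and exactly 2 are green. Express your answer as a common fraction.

Unordered draws without replacement: count favorable combinations over C(30,6).
Favorable = C(9,4) · C(12,0) · C(9,2) = 4536; total = C(30,6) = 593775.
P = 4536/593775 = 72/9425 ≈ 0.0076.

72/9425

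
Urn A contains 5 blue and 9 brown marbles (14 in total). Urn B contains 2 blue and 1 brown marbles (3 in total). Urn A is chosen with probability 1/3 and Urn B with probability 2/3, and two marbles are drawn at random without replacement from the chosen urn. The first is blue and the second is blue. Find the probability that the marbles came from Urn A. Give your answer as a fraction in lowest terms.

15/106

P(E | Urn A) = 10/91; P(E | Urn B) = 1/3.
P(E) = 1/3·10/91 + 2/3·1/3 = 212/819.
By Bayes' rule, P(Urn A | E) = 10/273 / 212/819 = 15/106 ≈ 0.1415.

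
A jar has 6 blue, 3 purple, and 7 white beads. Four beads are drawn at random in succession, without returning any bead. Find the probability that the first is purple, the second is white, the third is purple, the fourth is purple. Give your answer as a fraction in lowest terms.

1/1040

Multiply the conditional probability of each draw in order, without replacement, so each draw removes one from its color and from the total.
P = (3/16) · (7/15) · (2/14) · (1/13) = 1/1040 ≈ 0.0010.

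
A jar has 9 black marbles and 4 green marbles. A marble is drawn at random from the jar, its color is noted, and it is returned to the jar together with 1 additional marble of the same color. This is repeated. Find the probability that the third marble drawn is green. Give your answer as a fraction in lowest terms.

Sum over the four possibilities for the first two draws (green/not-green each), tracking how the green count and total change by +1 per draw.
P(third is green) = 4/13 ≈ 0.3077. (In a Pólya urn every draw has the same marginal probability 4/13.)

4/13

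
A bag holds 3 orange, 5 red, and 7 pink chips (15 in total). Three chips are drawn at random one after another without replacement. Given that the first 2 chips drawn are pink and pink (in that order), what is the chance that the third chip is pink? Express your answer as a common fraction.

After removing 2 pink, the bag has 5 pink out of 13 remaining.
P(third is pink | given) = 5/13 ≈ 0.3846.

5/13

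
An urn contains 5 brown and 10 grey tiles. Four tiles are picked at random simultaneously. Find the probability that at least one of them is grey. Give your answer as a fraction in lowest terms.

Use the complement: P(at least one grey) = 1 − P(no grey).
P(none) = C(5,4)/C(15,4) = 5/1365.
So P = 1 − 5/1365 = 272/273 ≈ 0.9963.

272/273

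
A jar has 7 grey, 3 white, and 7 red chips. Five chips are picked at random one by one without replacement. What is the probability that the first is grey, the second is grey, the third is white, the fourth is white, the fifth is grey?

3/1768

Multiply the conditional probability of each draw in order, without replacement, so each draw removes one from its color and from the total.
P = (7/17) · (6/16) · (3/15) · (2/14) · (5/13) = 3/1768 ≈ 0.0017.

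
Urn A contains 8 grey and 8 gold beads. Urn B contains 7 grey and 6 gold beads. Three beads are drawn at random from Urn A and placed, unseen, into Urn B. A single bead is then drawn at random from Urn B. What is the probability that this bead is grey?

Condition on how many of the transferred beads are grey (from Urn A: 8 grey of 16; then Urn B has 16 total).
  0 grey: C(8,0)C(8,3)/C(16,3) = 1/10; then P = 7/16
  1 grey: C(8,1)C(8,2)/C(16,3) = 2/5; then P = 8/16
  2 grey: C(8,2)C(8,1)/C(16,3) = 2/5; then P = 9/16
  3 grey: C(8,3)C(8,0)/C(16,3) = 1/10; then P = 10/16
P(grey from Urn B) = 17/32 ≈ 0.5312.

17/32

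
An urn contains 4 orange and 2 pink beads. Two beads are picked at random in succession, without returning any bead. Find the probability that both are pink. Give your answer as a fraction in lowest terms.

Multiply the conditional probability of each draw in order, without replacement, so each draw removes one from its color and from the total.
P = (2/6) · (1/5) = 1/15 ≈ 0.0667.

1/15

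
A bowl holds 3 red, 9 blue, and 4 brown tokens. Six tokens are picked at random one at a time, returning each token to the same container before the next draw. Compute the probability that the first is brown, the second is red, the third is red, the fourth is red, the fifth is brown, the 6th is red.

81/1048576

Multiply the conditional probability of each draw in order, with replacement (the composition resets each draw).
P = (4/16) · (3/16) · (3/16) · (3/16) · (4/16) · (3/16) = 81/1048576 ≈ 0.0001.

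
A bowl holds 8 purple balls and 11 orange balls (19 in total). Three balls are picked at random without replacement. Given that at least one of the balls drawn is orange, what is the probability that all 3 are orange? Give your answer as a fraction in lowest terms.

P(all 3 orange) = C(11,3)/C(19,3) = 55/323; P(at least one orange) = 1 − C(8,3)/C(19,3) = 913/969.
Since 'all 3 orange' ⊆ 'at least one orange', P(all 3 | at least one) = 55/323 / 913/969 = 15/83 ≈ 0.1807.

15/83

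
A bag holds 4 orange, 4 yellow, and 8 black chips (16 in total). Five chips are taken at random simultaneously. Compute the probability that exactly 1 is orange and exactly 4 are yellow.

1/1092

Unordered draws without replacement: count favorable combinations over C(16,5).
Favorable = C(4,1) · C(4,4) · C(8,0) = 4; total = C(16,5) = 4368.
P = 4/4368 = 1/1092 ≈ 0.0009.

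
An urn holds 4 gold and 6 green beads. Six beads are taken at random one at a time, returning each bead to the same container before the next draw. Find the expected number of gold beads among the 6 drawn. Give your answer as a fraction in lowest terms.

By linearity of expectation, E[X] = Σ P(draw i is gold); each independent draw has P(gold) = 4/10.
E[X] = 6 · 4/10 = 12/5 ≈ 2.4000.

12/5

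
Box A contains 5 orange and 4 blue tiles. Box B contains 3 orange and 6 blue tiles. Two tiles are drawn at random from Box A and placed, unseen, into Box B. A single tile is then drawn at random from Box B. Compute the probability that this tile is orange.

Condition on how many of the transferred tiles are orange (from Box A: 5 orange of 9; then Box B has 11 total).
  0 orange: C(5,0)C(4,2)/C(9,2) = 1/6; then P = 3/11
  1 orange: C(5,1)C(4,1)/C(9,2) = 5/9; then P = 4/11
  2 orange: C(5,2)C(4,0)/C(9,2) = 5/18; then P = 5/11
P(orange from Box B) = 37/99 ≈ 0.3737.

37/99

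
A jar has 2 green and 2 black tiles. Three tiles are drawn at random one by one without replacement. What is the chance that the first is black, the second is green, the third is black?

1/6

Multiply the conditional probability of each draw in order, without replacement, so each draw removes one from its color and from the total.
P = (2/4) · (2/3) · (1/2) = 1/6 ≈ 0.1667.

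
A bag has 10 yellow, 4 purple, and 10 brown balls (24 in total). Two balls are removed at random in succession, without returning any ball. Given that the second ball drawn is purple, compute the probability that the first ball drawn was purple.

3/23

P(first=purple and the second ball drawn is purple) = (4/24)·(3/23) = 1/46.
P(the second ball drawn is purple) = Σ over first color = 5/69 + 1/46 + 5/69 = 1/6.
By Bayes, P(first=purple | the second ball drawn is purple) = 1/46 / 1/6 = 3/23 ≈ 0.1304.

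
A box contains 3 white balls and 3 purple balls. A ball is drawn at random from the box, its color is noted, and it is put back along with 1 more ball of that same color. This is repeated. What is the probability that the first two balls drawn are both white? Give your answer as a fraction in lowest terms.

2/7

After a white draw the box holds 4 white out of 7.
P = (3/6)·(4/7) = 2/7 ≈ 0.2857.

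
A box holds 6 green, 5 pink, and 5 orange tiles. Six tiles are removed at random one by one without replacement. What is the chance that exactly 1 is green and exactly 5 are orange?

Unordered draws without replacement: count favorable combinations over C(16,6).
Favorable = C(6,1) · C(5,0) · C(5,5) = 6; total = C(16,6) = 8008.
P = 6/8008 = 3/4004 ≈ 0.0007.

3/4004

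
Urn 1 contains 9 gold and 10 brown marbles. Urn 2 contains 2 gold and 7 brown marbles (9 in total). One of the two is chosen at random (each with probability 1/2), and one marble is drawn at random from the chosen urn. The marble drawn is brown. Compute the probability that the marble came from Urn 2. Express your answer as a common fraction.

P(brown | Urn 1) = 10/19; P(brown | Urn 2) = 7/9.
P(brown) = 1/2·10/19 + 1/2·7/9 = 223/342.
By Bayes' rule, P(Urn 2 | brown) = 7/18 / 223/342 = 133/223 ≈ 0.5964.

133/223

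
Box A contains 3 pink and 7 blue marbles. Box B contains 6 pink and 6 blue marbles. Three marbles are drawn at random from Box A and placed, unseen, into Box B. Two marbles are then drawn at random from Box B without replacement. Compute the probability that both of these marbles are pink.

103/525

Condition on how many of the transferred marbles are pink (from Box A: 3 pink of 10; then Box B has 15 total).
  0 pink: C(3,0)C(7,3)/C(10,3) = 7/24; then P = C(6,2)/C(15,2) = 1/7
  1 pink: C(3,1)C(7,2)/C(10,3) = 21/40; then P = C(7,2)/C(15,2) = 1/5
  2 pink: C(3,2)C(7,1)/C(10,3) = 7/40; then P = C(8,2)/C(15,2) = 4/15
  3 pink: C(3,3)C(7,0)/C(10,3) = 1/120; then P = C(9,2)/C(15,2) = 12/35
P(both pink) = 103/525 ≈ 0.1962.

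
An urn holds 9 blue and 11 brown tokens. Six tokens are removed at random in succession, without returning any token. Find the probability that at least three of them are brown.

253/323

Sum the hypergeometric tail for j = 3,…,6 brown tokens.
Favorable = C(11,3)·C(9,3) + C(11,4)·C(9,2) + C(11,5)·C(9,1) + C(11,6)·C(9,0) = 30360; total = C(20,6) = 38760.
P = 30360/38760 = 253/323 ≈ 0.7833.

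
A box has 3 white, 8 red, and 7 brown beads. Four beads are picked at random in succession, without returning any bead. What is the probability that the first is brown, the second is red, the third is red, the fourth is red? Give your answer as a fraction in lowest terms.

49/1530

Multiply the conditional probability of each draw in order, without replacement, so each draw removes one from its color and from the total.
P = (7/18) · (8/17) · (7/16) · (6/15) = 49/1530 ≈ 0.0320.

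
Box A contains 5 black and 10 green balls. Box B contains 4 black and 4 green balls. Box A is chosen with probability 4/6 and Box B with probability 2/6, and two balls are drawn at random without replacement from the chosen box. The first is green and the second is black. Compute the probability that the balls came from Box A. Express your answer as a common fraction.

5/8

P(E | Box A) = 5/21; P(E | Box B) = 2/7.
P(E) = 2/3·5/21 + 1/3·2/7 = 16/63.
By Bayes' rule, P(Box A | E) = 10/63 / 16/63 = 5/8 ≈ 0.6250.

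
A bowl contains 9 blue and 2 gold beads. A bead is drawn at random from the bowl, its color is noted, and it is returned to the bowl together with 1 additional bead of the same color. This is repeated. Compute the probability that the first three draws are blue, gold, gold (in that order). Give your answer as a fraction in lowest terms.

9/286

Track the composition after each reinforcement of +1.
P = (9/11) · (2/12) · (3/13) = 9/286 ≈ 0.0315.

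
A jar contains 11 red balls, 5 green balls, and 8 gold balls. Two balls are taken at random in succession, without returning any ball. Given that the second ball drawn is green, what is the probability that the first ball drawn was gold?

P(first=gold and the second ball drawn is green) = (8/24)·(5/23) = 5/69.
P(the second ball drawn is green) = Σ over first color = 55/552 + 5/138 + 5/69 = 5/24.
By Bayes, P(first=gold | the second ball drawn is green) = 5/69 / 5/24 = 8/23 ≈ 0.3478.

8/23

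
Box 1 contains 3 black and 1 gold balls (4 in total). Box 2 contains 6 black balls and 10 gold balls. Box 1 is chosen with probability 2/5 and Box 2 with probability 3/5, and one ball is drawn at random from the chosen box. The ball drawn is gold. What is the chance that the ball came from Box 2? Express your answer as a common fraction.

15/19

P(gold | Box 1) = 1/4; P(gold | Box 2) = 5/8.
P(gold) = 2/5·1/4 + 3/5·5/8 = 19/40.
By Bayes' rule, P(Box 2 | gold) = 3/8 / 19/40 = 15/19 ≈ 0.7895.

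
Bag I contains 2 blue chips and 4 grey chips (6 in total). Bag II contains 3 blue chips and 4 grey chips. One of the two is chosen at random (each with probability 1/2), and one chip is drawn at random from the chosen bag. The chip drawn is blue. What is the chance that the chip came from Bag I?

P(blue | Bag I) = 1/3; P(blue | Bag II) = 3/7.
P(blue) = 1/2·1/3 + 1/2·3/7 = 8/21.
By Bayes' rule, P(Bag I | blue) = 1/6 / 8/21 = 7/16 ≈ 0.4375.

7/16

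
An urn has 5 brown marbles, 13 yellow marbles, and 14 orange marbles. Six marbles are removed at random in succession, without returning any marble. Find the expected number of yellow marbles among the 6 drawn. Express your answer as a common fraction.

By linearity of expectation, E[X] = Σ P(draw i is yellow); by symmetry each draw (even without replacement) has P(yellow) = 13/32.
E[X] = 6 · 13/32 = 39/16 ≈ 2.4375.

39/16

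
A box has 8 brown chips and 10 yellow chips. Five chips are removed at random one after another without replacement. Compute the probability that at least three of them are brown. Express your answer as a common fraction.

Sum the hypergeometric tail for j = 3,…,5 brown chips.
Favorable = C(8,3)·C(10,2) + C(8,4)·C(10,1) + C(8,5)·C(10,0) = 3276; total = C(18,5) = 8568.
P = 3276/8568 = 13/34 ≈ 0.3824.

13/34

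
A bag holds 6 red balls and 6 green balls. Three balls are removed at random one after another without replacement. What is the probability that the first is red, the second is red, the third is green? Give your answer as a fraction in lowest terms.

Multiply the conditional probability of each draw in order, without replacement, so each draw removes one from its color and from the total.
P = (6/12) · (5/11) · (6/10) = 3/22 ≈ 0.1364.

3/22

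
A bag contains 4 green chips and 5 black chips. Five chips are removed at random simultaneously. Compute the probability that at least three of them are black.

Sum the hypergeometric tail for j = 3,…,5 black chips.
Favorable = C(5,3)·C(4,2) + C(5,4)·C(4,1) + C(5,5)·C(4,0) = 81; total = C(9,5) = 126.
P = 81/126 = 9/14 ≈ 0.6429.

9/14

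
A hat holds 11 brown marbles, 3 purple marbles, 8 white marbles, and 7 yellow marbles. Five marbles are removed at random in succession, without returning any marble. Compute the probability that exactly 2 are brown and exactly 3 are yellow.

Unordered draws without replacement: count favorable combinations over C(29,5).
Favorable = C(11,2) · C(3,0) · C(8,0) · C(7,3) = 1925; total = C(29,5) = 118755.
P = 1925/118755 = 55/3393 ≈ 0.0162.

55/3393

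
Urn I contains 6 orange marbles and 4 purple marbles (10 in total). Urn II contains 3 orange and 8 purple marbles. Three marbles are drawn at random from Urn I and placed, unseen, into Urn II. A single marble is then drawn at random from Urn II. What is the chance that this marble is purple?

Condition on how many of the transferred marbles are purple (from Urn I: 4 purple of 10; then Urn II has 14 total).
  0 purple: C(4,0)C(6,3)/C(10,3) = 1/6; then P = 8/14
  1 purple: C(4,1)C(6,2)/C(10,3) = 1/2; then P = 9/14
  2 purple: C(4,2)C(6,1)/C(10,3) = 3/10; then P = 10/14
  3 purple: C(4,3)C(6,0)/C(10,3) = 1/30; then P = 11/14
P(purple from Urn II) = 23/35 ≈ 0.6571.

23/35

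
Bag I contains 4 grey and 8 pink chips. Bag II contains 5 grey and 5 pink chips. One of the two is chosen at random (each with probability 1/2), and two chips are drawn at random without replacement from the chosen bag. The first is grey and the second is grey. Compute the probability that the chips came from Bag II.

22/31

P(E | Bag I) = 1/11; P(E | Bag II) = 2/9.
P(E) = 1/2·1/11 + 1/2·2/9 = 31/198.
By Bayes' rule, P(Bag II | E) = 1/9 / 31/198 = 22/31 ≈ 0.7097.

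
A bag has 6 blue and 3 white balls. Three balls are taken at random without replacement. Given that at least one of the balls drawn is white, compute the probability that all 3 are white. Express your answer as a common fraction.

1/64

P(all 3 white) = C(3,3)/C(9,3) = 1/84; P(at least one white) = 1 − C(6,3)/C(9,3) = 16/21.
Since 'all 3 white' ⊆ 'at least one white', P(all 3 | at least one) = 1/84 / 16/21 = 1/64 ≈ 0.0156.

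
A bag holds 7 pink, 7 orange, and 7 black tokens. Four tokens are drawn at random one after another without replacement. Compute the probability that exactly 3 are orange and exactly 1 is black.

Unordered draws without replacement: count favorable combinations over C(21,4).
Favorable = C(7,0) · C(7,3) · C(7,1) = 245; total = C(21,4) = 5985.
P = 245/5985 = 7/171 ≈ 0.0409.

7/171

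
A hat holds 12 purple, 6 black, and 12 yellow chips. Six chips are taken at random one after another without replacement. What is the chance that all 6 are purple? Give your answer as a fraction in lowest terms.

Unordered draws without replacement: count favorable combinations over C(30,6).
Favorable = C(12,6) · C(6,0) · C(12,0) = 924; total = C(30,6) = 593775.
P = 924/593775 = 44/28275 ≈ 0.0016.

44/28275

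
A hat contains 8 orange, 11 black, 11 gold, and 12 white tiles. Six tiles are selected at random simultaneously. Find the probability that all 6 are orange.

Unordered draws without replacement: count favorable combinations over C(42,6).
Favorable = C(8,6) · C(11,0) · C(11,0) · C(12,0) = 28; total = C(42,6) = 5245786.
P = 28/5245786 = 2/374699 ≈ 0.0000.

2/374699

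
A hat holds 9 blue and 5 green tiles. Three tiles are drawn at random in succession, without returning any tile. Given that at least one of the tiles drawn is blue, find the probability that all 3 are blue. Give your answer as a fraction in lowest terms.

P(all 3 blue) = C(9,3)/C(14,3) = 3/13; P(at least one blue) = 1 − C(5,3)/C(14,3) = 177/182.
Since 'all 3 blue' ⊆ 'at least one blue', P(all 3 | at least one) = 3/13 / 177/182 = 14/59 ≈ 0.2373.

14/59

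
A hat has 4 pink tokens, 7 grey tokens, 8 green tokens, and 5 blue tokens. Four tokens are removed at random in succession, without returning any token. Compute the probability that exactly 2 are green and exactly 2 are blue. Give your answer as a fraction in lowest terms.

20/759

Unordered draws without replacement: count favorable combinations over C(24,4).
Favorable = C(4,0) · C(7,0) · C(8,2) · C(5,2) = 280; total = C(24,4) = 10626.
P = 280/10626 = 20/759 ≈ 0.0264.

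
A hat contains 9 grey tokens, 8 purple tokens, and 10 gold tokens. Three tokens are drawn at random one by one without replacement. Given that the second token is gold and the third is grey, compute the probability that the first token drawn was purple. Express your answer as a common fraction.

P(first=purple and the second token is gold and the third is grey) = (8/27)·(10/26)·(9/25) = 8/195.
P(E) = Σ over first color = 8/195 + 8/195 + 3/65 = 5/39.
By Bayes, P(first=purple | E) = 8/195 / 5/39 = 8/25 ≈ 0.3200.

8/25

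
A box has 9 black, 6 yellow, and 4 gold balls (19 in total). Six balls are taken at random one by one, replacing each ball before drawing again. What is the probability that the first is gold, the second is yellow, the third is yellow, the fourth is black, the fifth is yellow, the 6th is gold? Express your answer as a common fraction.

Multiply the conditional probability of each draw in order, with replacement (the composition resets each draw).
P = (4/19) · (6/19) · (6/19) · (9/19) · (6/19) · (4/19) = 31104/47045881 ≈ 0.0007.

31104/47045881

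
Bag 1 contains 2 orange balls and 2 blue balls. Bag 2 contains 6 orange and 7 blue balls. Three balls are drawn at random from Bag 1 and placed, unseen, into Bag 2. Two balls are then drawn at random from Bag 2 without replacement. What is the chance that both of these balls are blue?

4/15

Condition on how many of the transferred balls are blue (from Bag 1: 2 blue of 4; then Bag 2 has 16 total).
  1 blue: C(2,1)C(2,2)/C(4,3) = 1/2; then P = C(8,2)/C(16,2) = 7/30
  2 blue: C(2,2)C(2,1)/C(4,3) = 1/2; then P = C(9,2)/C(16,2) = 3/10
P(both blue) = 4/15 ≈ 0.2667.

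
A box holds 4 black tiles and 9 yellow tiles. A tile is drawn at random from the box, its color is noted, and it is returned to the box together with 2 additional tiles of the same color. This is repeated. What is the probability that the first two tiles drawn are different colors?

24/65

Either yellow then black, or black then yellow; after the first draw the total is 15.
P = (9/13)·(4/15) + (4/13)·(9/15) = 24/65 ≈ 0.3692.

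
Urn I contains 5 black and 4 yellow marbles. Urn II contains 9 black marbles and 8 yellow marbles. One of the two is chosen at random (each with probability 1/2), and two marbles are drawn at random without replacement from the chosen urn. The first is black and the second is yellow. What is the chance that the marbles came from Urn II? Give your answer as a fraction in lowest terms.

P(E | Urn I) = 5/18; P(E | Urn II) = 9/34.
P(E) = 1/2·5/18 + 1/2·9/34 = 83/306.
By Bayes' rule, P(Urn II | E) = 9/68 / 83/306 = 81/166 ≈ 0.4880.

81/166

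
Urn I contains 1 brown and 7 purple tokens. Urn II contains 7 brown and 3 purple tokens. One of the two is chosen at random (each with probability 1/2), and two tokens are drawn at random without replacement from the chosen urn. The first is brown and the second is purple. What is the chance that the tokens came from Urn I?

P(E | Urn I) = 1/8; P(E | Urn II) = 7/30.
P(E) = 1/2·1/8 + 1/2·7/30 = 43/240.
By Bayes' rule, P(Urn I | E) = 1/16 / 43/240 = 15/43 ≈ 0.3488.

15/43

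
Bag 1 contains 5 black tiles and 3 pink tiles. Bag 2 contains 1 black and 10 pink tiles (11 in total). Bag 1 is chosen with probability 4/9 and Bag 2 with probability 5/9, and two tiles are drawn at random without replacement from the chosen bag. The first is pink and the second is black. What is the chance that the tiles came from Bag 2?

14/47

P(E | Bag 1) = 15/56; P(E | Bag 2) = 1/11.
P(E) = 4/9·15/56 + 5/9·1/11 = 235/1386.
By Bayes' rule, P(Bag 2 | E) = 5/99 / 235/1386 = 14/47 ≈ 0.2979.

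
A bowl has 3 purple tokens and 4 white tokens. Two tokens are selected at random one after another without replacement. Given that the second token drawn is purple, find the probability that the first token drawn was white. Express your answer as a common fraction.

P(first=white and the second token drawn is purple) = (4/7)·(3/6) = 2/7.
P(the second token drawn is purple) = Σ over first color = 1/7 + 2/7 = 3/7.
By Bayes, P(first=white | the second token drawn is purple) = 2/7 / 3/7 = 2/3 ≈ 0.6667.

2/3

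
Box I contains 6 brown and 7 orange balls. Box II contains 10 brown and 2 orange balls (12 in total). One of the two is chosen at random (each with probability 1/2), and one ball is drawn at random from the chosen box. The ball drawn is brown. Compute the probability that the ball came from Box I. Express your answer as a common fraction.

P(brown | Box I) = 6/13; P(brown | Box II) = 5/6.
P(brown) = 1/2·6/13 + 1/2·5/6 = 101/156.
By Bayes' rule, P(Box I | brown) = 3/13 / 101/156 = 36/101 ≈ 0.3564.

36/101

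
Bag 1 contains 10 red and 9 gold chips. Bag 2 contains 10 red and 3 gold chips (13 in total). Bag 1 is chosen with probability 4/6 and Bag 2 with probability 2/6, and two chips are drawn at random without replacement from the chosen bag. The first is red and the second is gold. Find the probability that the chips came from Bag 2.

P(E | Bag 1) = 5/19; P(E | Bag 2) = 5/26.
P(E) = 2/3·5/19 + 1/3·5/26 = 355/1482.
By Bayes' rule, P(Bag 2 | E) = 5/78 / 355/1482 = 19/71 ≈ 0.2676.

19/71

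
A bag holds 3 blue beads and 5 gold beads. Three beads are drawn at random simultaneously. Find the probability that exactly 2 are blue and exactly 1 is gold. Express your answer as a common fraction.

Unordered draws without replacement: count favorable combinations over C(8,3).
Favorable = C(3,2) · C(5,1) = 15; total = C(8,3) = 56.
P = 15/56 = 15/56 ≈ 0.2679.

15/56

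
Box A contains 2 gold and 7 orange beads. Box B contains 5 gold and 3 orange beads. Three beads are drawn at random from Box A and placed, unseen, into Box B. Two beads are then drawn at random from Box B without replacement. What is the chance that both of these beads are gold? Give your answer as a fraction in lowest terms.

Condition on how many of the transferred beads are gold (from Box A: 2 gold of 9; then Box B has 11 total).
  0 gold: C(2,0)C(7,3)/C(9,3) = 5/12; then P = C(5,2)/C(11,2) = 2/11
  1 gold: C(2,1)C(7,2)/C(9,3) = 1/2; then P = C(6,2)/C(11,2) = 3/11
  2 gold: C(2,2)C(7,1)/C(9,3) = 1/12; then P = C(7,2)/C(11,2) = 21/55
P(both gold) = 161/660 ≈ 0.2439.

161/660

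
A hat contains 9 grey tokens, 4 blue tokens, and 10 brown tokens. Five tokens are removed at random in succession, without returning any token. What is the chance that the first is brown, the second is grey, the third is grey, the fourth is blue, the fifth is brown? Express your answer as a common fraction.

216/33649

Multiply the conditional probability of each draw in order, without replacement, so each draw removes one from its color and from the total.
P = (10/23) · (9/22) · (8/21) · (4/20) · (9/19) = 216/33649 ≈ 0.0064.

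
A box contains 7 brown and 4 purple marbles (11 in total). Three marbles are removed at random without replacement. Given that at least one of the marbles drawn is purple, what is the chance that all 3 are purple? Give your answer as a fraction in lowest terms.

P(all 3 purple) = C(4,3)/C(11,3) = 4/165; P(at least one purple) = 1 − C(7,3)/C(11,3) = 26/33.
Since 'all 3 purple' ⊆ 'at least one purple', P(all 3 | at least one) = 4/165 / 26/33 = 2/65 ≈ 0.0308.

2/65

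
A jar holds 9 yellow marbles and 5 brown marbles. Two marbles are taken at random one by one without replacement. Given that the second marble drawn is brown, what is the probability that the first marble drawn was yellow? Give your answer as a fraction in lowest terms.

P(first=yellow and the second marble drawn is brown) = (9/14)·(5/13) = 45/182.
P(the second marble drawn is brown) = Σ over first color = 45/182 + 10/91 = 5/14.
By Bayes, P(first=yellow | the second marble drawn is brown) = 45/182 / 5/14 = 9/13 ≈ 0.6923.

9/13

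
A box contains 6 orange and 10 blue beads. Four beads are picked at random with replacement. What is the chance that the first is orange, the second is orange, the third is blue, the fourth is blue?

225/4096

Multiply the conditional probability of each draw in order, with replacement (the composition resets each draw).
P = (6/16) · (6/16) · (10/16) · (10/16) = 225/4096 ≈ 0.0549.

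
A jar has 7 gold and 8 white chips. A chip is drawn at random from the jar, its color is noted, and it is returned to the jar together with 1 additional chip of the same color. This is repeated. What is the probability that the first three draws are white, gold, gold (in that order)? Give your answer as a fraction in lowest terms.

28/255

Track the composition after each reinforcement of +1.
P = (8/15) · (7/16) · (8/17) = 28/255 ≈ 0.1098.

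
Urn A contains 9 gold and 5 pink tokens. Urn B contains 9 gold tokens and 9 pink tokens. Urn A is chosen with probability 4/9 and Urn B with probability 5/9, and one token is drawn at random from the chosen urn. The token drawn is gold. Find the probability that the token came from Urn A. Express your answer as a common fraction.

36/71

P(gold | Urn A) = 9/14; P(gold | Urn B) = 1/2.
P(gold) = 4/9·9/14 + 5/9·1/2 = 71/126.
By Bayes' rule, P(Urn A | gold) = 2/7 / 71/126 = 36/71 ≈ 0.5070.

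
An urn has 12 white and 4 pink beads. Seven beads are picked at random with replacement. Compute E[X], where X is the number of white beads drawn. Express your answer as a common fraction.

By linearity of expectation, E[X] = Σ P(draw i is white); each independent draw has P(white) = 12/16.
E[X] = 7 · 12/16 = 21/4 ≈ 5.2500.

21/4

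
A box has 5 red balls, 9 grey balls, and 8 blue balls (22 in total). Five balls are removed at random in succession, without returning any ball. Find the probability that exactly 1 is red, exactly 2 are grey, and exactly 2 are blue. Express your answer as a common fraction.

40/209

Unordered draws without replacement: count favorable combinations over C(22,5).
Favorable = C(5,1) · C(9,2) · C(8,2) = 5040; total = C(22,5) = 26334.
P = 5040/26334 = 40/209 ≈ 0.1914.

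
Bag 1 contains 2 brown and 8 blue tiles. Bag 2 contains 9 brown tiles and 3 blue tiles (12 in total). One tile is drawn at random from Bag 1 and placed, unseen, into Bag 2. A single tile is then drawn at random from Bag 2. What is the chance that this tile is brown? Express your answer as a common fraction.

Condition on how many of the transferred tiles are brown (from Bag 1: 2 brown of 10; then Bag 2 has 13 total).
  0 brown: C(2,0)C(8,1)/C(10,1) = 4/5; then P = 9/13
  1 brown: C(2,1)C(8,0)/C(10,1) = 1/5; then P = 10/13
P(brown from Bag 2) = 46/65 ≈ 0.7077.

46/65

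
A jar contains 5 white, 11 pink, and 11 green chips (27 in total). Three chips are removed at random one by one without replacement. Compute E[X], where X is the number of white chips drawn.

5/9

By linearity of expectation, E[X] = Σ P(draw i is white); by symmetry each draw (even without replacement) has P(white) = 5/27.
E[X] = 3 · 5/27 = 5/9 ≈ 0.5556.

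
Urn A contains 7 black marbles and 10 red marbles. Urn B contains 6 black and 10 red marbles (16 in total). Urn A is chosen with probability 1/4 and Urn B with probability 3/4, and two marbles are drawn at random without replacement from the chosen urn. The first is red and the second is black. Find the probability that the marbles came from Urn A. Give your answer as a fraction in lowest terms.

35/137

P(E | Urn A) = 35/136; P(E | Urn B) = 1/4.
P(E) = 1/4·35/136 + 3/4·1/4 = 137/544.
By Bayes' rule, P(Urn A | E) = 35/544 / 137/544 = 35/137 ≈ 0.2555.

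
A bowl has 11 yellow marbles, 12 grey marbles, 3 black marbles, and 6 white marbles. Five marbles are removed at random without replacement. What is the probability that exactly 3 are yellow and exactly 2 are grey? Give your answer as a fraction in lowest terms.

Unordered draws without replacement: count favorable combinations over C(32,5).
Favorable = C(11,3) · C(12,2) · C(3,0) · C(6,0) = 10890; total = C(32,5) = 201376.
P = 10890/201376 = 5445/100688 ≈ 0.0541.

5445/100688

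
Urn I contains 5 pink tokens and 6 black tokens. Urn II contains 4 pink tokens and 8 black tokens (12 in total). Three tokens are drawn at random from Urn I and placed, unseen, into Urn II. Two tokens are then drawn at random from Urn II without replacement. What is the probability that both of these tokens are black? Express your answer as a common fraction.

461/1155

Condition on how many of the transferred tokens are black (from Urn I: 6 black of 11; then Urn II has 15 total).
  0 black: C(6,0)C(5,3)/C(11,3) = 2/33; then P = C(8,2)/C(15,2) = 4/15
  1 black: C(6,1)C(5,2)/C(11,3) = 4/11; then P = C(9,2)/C(15,2) = 12/35
  2 black: C(6,2)C(5,1)/C(11,3) = 5/11; then P = C(10,2)/C(15,2) = 3/7
  3 black: C(6,3)C(5,0)/C(11,3) = 4/33; then P = C(11,2)/C(15,2) = 11/21
P(both black) = 461/1155 ≈ 0.3991.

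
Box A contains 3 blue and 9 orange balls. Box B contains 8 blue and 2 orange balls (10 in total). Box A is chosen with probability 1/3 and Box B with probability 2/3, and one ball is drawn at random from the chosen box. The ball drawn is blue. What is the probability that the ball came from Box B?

P(blue | Box A) = 1/4; P(blue | Box B) = 4/5.
P(blue) = 1/3·1/4 + 2/3·4/5 = 37/60.
By Bayes' rule, P(Box B | blue) = 8/15 / 37/60 = 32/37 ≈ 0.8649.

32/37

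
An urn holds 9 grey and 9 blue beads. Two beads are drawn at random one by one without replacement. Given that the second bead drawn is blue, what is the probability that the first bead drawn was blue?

8/17

P(first=blue and the second bead drawn is blue) = (9/18)·(8/17) = 4/17.
P(the second bead drawn is blue) = Σ over first color = 9/34 + 4/17 = 1/2.
By Bayes, P(first=blue | the second bead drawn is blue) = 4/17 / 1/2 = 8/17 ≈ 0.4706.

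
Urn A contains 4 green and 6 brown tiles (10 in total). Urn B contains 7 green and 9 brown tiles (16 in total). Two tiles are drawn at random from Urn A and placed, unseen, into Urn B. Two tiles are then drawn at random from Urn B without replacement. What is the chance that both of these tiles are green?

401/2295

Condition on how many of the transferred tiles are green (from Urn A: 4 green of 10; then Urn B has 18 total).
  0 green: C(4,0)C(6,2)/C(10,2) = 1/3; then P = C(7,2)/C(18,2) = 7/51
  1 green: C(4,1)C(6,1)/C(10,2) = 8/15; then P = C(8,2)/C(18,2) = 28/153
  2 green: C(4,2)C(6,0)/C(10,2) = 2/15; then P = C(9,2)/C(18,2) = 4/17
P(both green) = 401/2295 ≈ 0.1747.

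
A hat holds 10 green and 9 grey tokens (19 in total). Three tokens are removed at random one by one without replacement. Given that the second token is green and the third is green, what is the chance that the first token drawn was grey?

9/17

P(first=grey and the second token is green and the third is green) = (9/19)·(10/18)·(9/17) = 45/323.
P(E) = Σ over first color = 40/323 + 45/323 = 5/19.
By Bayes, P(first=grey | E) = 45/323 / 5/19 = 9/17 ≈ 0.5294.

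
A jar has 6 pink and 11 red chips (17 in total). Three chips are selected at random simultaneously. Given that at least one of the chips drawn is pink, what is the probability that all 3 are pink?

4/103

P(all 3 pink) = C(6,3)/C(17,3) = 1/34; P(at least one pink) = 1 − C(11,3)/C(17,3) = 103/136.
Since 'all 3 pink' ⊆ 'at least one pink', P(all 3 | at least one) = 1/34 / 103/136 = 4/103 ≈ 0.0388.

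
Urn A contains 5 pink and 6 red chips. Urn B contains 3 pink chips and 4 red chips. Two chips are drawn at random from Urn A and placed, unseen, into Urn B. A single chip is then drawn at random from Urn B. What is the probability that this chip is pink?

43/99

Condition on how many of the transferred chips are pink (from Urn A: 5 pink of 11; then Urn B has 9 total).
  0 pink: C(5,0)C(6,2)/C(11,2) = 3/11; then P = 3/9
  1 pink: C(5,1)C(6,1)/C(11,2) = 6/11; then P = 4/9
  2 pink: C(5,2)C(6,0)/C(11,2) = 2/11; then P = 5/9
P(pink from Urn B) = 43/99 ≈ 0.4343.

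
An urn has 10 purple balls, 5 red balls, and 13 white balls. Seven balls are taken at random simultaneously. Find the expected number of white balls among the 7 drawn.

13/4

By linearity of expectation, E[X] = Σ P(draw i is white); by symmetry each draw (even without replacement) has P(white) = 13/28.
E[X] = 7 · 13/28 = 13/4 ≈ 3.2500.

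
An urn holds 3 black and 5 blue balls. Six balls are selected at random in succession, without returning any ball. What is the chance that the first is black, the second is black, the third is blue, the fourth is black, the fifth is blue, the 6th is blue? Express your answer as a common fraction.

1/56

Multiply the conditional probability of each draw in order, without replacement, so each draw removes one from its color and from the total.
P = (3/8) · (2/7) · (5/6) · (1/5) · (4/4) · (3/3) = 1/56 ≈ 0.0179.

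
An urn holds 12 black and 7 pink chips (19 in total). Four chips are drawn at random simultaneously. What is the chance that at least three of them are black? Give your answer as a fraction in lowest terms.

2035/3876

Sum the hypergeometric tail for j = 3,…,4 black chips.
Favorable = C(12,3)·C(7,1) + C(12,4)·C(7,0) = 2035; total = C(19,4) = 3876.
P = 2035/3876 = 2035/3876 ≈ 0.5250.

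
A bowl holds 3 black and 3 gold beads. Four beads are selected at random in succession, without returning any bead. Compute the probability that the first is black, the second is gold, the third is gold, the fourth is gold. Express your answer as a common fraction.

Multiply the conditional probability of each draw in order, without replacement, so each draw removes one from its color and from the total.
P = (3/6) · (3/5) · (2/4) · (1/3) = 1/20 ≈ 0.0500.

1/20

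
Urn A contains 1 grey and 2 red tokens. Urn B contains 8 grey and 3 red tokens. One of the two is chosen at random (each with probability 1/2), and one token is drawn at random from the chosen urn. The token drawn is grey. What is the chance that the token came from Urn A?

11/35

P(grey | Urn A) = 1/3; P(grey | Urn B) = 8/11.
P(grey) = 1/2·1/3 + 1/2·8/11 = 35/66.
By Bayes' rule, P(Urn A | grey) = 1/6 / 35/66 = 11/35 ≈ 0.3143.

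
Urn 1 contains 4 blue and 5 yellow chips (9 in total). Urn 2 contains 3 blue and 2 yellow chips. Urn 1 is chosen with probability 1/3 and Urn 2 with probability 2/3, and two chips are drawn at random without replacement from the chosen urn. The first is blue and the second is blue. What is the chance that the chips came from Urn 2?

18/23

P(E | Urn 1) = 1/6; P(E | Urn 2) = 3/10.
P(E) = 1/3·1/6 + 2/3·3/10 = 23/90.
By Bayes' rule, P(Urn 2 | E) = 1/5 / 23/90 = 18/23 ≈ 0.7826.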